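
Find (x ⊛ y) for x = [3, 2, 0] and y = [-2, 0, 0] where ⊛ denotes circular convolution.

(x ⊛ y)[n] = Σ(m=0 to 2) x[m] · y[(n-m) mod 3]

Computing each output sample:
(x ⊛ y)[0] = -6
(x ⊛ y)[1] = -4
(x ⊛ y)[2] = 0

x ⊛ y = [-6, -4, 0]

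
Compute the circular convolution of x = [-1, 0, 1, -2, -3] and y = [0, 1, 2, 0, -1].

(x ⊛ y)[n] = Σ(m=0 to 4) x[m] · y[(n-m) mod 5]

Computing each output sample:
(x ⊛ y)[0] = -7
(x ⊛ y)[1] = -8
(x ⊛ y)[2] = 0
(x ⊛ y)[3] = 4
(x ⊛ y)[4] = 1

x ⊛ y = [-7, -8, 0, 4, 1]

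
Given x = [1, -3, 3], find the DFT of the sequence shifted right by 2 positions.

Time shift by 2: X_shifted[k] = ω_3^(2k) · X[k]
Shifted x = [-3, 3, 1]

DFT(x[n-2]) = [1, -5.0000-1.7321i, -5.0000+1.7321i]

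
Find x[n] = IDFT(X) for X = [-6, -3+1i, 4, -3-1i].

x[n] = (1/4) Σ(k=0 to 3) X[k] · e^(2πikn/4)

Computing each x[n]:
x[0] = -2
x[1] = -3
x[2] = 1
x[3] = -2

x = [-2, -3, 1, -2]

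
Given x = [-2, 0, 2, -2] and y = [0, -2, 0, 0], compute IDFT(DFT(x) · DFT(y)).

(x ⊛ y)[n] = Σ(m=0 to 3) x[m] · y[(n-m) mod 4]

Computing each output sample:
(x ⊛ y)[0] = 4
(x ⊛ y)[1] = 4
(x ⊛ y)[2] = 0
(x ⊛ y)[3] = -4

x ⊛ y = [4, 4, 0, -4]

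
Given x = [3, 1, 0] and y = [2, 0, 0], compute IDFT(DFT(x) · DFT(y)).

(x ⊛ y)[n] = Σ(m=0 to 2) x[m] · y[(n-m) mod 3]

Computing each output sample:
(x ⊛ y)[0] = 6
(x ⊛ y)[1] = 2
(x ⊛ y)[2] = 0

x ⊛ y = [6, 2, 0]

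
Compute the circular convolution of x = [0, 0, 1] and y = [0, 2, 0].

(x ⊛ y)[n] = Σ(m=0 to 2) x[m] · y[(n-m) mod 3]

Computing each output sample:
(x ⊛ y)[0] = 2
(x ⊛ y)[1] = 0
(x ⊛ y)[2] = 0

x ⊛ y = [2, 0, 0]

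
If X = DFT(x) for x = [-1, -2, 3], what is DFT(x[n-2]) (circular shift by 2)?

Time shift by 2: X_shifted[k] = ω_3^(2k) · X[k]
Shifted x = [-2, 3, -1]

DFT(x[n-2]) = [0, -3.0000-3.4641i, -3.0000+3.4641i]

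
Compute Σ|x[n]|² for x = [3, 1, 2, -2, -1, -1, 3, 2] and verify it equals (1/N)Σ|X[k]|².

Time domain:
Σ|x[n]|² = |3|² + |1|² + |2|² + |-2|² + |-1|² + |-1|² + |3|² + |2|² = 33.0000

Frequency domain:
(1/8)Σ|X[k]|² = (1/8)(|7|² + |8.2426+2.4142i|² + |-3|² + |-0.2426+0.4142i|² + |7|² + |-0.2426-0.4142i|² + |-3|² + |8.2426-2.4142i|²) = (1/8)·264.0000 = 33.0000

Both sides agree, confirming Parseval's theorem.

Σ|x[n]|² = (1/N)Σ|X[k]|² = 33.0000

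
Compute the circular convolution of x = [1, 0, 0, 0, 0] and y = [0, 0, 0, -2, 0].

(x ⊛ y)[n] = Σ(m=0 to 4) x[m] · y[(n-m) mod 5]

Computing each output sample:
(x ⊛ y)[0] = 0
(x ⊛ y)[1] = 0
(x ⊛ y)[2] = 0
(x ⊛ y)[3] = -2
(x ⊛ y)[4] = 0

x ⊛ y = [0, 0, 0, -2, 0]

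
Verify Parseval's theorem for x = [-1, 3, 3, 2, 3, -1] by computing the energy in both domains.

Time domain:
Σ|x[n]|² = |-1|² + |3|² + |3|² + |2|² + |3|² + |-1|² = 33.0000

Frequency domain:
(1/6)Σ|X[k]|² = (1/6)(|9|² + |-5.0000-3.4641i|² + |-3.0000-3.4641i|² + |1|² + |-3.0000+3.4641i|² + |-5.0000+3.4641i|²) = (1/6)·198.0000 = 33.0000

Both sides agree, confirming Parseval's theorem.

Σ|x[n]|² = (1/N)Σ|X[k]|² = 33.0000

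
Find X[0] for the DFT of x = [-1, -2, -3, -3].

X[0] = Σ(n=0 to 3) x[n] · ω_4^0 = Σ x[n]
= (-1) + (-2) + (-3) + (-3)

X[0] = -9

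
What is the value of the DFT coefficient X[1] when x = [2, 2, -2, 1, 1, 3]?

X[1] = Σ(n=0 to 5) x[n] · ω_6^(1n) where ω_6 = e^(-2πi/6)
= (2)·ω_6^0 + (2)·ω_6^1 + (-2)·ω_6^2 + (1)·ω_6^3 + (1)·ω_6^4 + (3)·ω_6^5

X[1] = 4.0000+3.4641i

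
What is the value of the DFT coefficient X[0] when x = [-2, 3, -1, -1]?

X[0] = Σ(n=0 to 3) x[n] · ω_4^0 = Σ x[n]
= (-2) + (3) + (-1) + (-1)

X[0] = -1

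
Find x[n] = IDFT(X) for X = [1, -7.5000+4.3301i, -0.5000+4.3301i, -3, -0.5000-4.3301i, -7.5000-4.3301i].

x[n] = (1/6) Σ(k=0 to 5) X[k] · e^(2πikn/6)

Computing each x[n]:
x[0] = -3
x[1] = -3
x[2] = 1
x[3] = 3
x[4] = 1
x[5] = 2

x = [-3, -3, 1, 3, 1, 2]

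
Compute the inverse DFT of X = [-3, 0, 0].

x[n] = (1/3) Σ(k=0 to 2) X[k] · e^(2πikn/3)

Computing each x[n]:
x[0] = -1
x[1] = -1
x[2] = -1

x = [-1, -1, -1]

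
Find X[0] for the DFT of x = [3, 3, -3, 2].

X[0] = Σ(n=0 to 3) x[n] · ω_4^0 = Σ x[n]
= (3) + (3) + (-3) + (2)

X[0] = 5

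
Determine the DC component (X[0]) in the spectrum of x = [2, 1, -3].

X[0] = Σ(n=0 to 2) x[n] · ω_3^0 = Σ x[n]
= (2) + (1) + (-3)

X[0] = 0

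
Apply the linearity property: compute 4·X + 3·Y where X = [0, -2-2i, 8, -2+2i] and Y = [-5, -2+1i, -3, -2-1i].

By linearity: DFT(4x + 3y) = 4·DFT(x) + 3·DFT(y)
= 4·[0, -2-2i, 8, -2+2i] + 3·[-5, -2+1i, -3, -2-1i]

Computing element-wise:
Z[0] = 4·(0) + 3·(-5) = -15
Z[1] = 4·(-2-2i) + 3·(-2+1i) = -14-5i
Z[2] = 4·(8) + 3·(-3) = 23
Z[3] = 4·(-2+2i) + 3·(-2-1i) = -14+5i

DFT(4x + 3y) = 4·X + 3·Y = [-15, -14-5i, 23, -14+5i]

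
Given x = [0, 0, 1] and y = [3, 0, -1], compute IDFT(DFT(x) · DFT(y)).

(x ⊛ y)[n] = Σ(m=0 to 2) x[m] · y[(n-m) mod 3]

Computing each output sample:
(x ⊛ y)[0] = 0
(x ⊛ y)[1] = -1
(x ⊛ y)[2] = 3

x ⊛ y = [0, -1, 3]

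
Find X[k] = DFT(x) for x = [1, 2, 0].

X[k] = Σ(n=0 to 2) x[n] · ω_3^(nk)
where ω_3 = e^(-2πi/3)

Computing each X[k]:
X[0] = 3
X[1] = -1.7321i
X[2] = 1.7321i

X = [3, -1.7321i, 1.7321i]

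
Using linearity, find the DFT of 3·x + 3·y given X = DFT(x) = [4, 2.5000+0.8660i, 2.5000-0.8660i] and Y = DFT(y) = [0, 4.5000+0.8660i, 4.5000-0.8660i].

By linearity: DFT(3x + 3y) = 3·DFT(x) + 3·DFT(y)
= 3·[4, 2.5000+0.8660i, 2.5000-0.8660i] + 3·[0, 4.5000+0.8660i, 4.5000-0.8660i]

Computing element-wise:
Z[0] = 3·(4) + 3·(0) = 12
Z[1] = 3·(2.5000+0.8660i) + 3·(4.5000+0.8660i) = 21.0000+5.1960i
Z[2] = 3·(2.5000-0.8660i) + 3·(4.5000-0.8660i) = 21.0000-5.1960i

DFT(3x + 3y) = 3·X + 3·Y = [12, 21.0000+5.1960i, 21.0000-5.1960i]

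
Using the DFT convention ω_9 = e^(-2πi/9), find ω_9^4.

ω_9^4 = e^(-2πi·4/9)
= cos(-2π·4/9) + i·sin(-2π·4/9)
= cos(-8π/9) + i·sin(-8π/9)

ω_9^4 = cos(-8π/9) + i·sin(-8π/9) = -0.9397-0.3420i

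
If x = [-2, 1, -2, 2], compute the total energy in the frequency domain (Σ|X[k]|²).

Parseval: Σ|x[n]|² = (1/N)Σ|X[k]|², so Σ|X[k]|² = N·Σ|x[n]|² = 4·13.0000

Σ|X[k]|² = N·Σ|x[n]|² = 4·13.0000 = 52.0000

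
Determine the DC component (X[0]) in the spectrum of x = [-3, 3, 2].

X[0] = Σ(n=0 to 2) x[n] · ω_3^0 = Σ x[n]
= (-3) + (3) + (2)

X[0] = 2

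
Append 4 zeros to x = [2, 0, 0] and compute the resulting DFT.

Original 3-point DFT: [2, 2, 2]
Zero-padded 7-point DFT provides frequency interpolation.

DFT_7([x, 0, ...]) = [2, 2, 2, 2, 2, 2, 2]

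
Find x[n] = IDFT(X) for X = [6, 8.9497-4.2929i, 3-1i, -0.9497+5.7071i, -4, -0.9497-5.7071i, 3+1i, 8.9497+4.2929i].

x[n] = (1/8) Σ(k=0 to 7) X[k] · e^(2πikn/8)

Computing each x[n]:
x[0] = 3
x[1] = 3
x[2] = 2
x[3] = -1
x[4] = -1
x[5] = 0
x[6] = -3
x[7] = 3

x = [3, 3, 2, -1, -1, 0, -3, 3]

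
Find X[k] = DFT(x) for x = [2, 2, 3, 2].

X[k] = Σ(n=0 to 3) x[n] · ω_4^(nk)
where ω_4 = e^(-2πi/4)

Computing each X[k]:
X[0] = 9
X[1] = -1
X[2] = 1
X[3] = -1

X = [9, -1, 1, -1]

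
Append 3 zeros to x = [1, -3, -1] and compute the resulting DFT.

Original 3-point DFT: [-3, 3.0000+1.7321i, 3.0000-1.7321i]
Zero-padded 6-point DFT provides frequency interpolation.

DFT_6([x, 0, ...]) = [-3, 3.4641i, 3.0000+1.7321i, 3, 3.0000-1.7321i, -3.4641i]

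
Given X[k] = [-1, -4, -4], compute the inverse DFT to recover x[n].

x[n] = (1/3) Σ(k=0 to 2) X[k] · e^(2πikn/3)

Computing each x[n]:
x[0] = -3
x[1] = 1
x[2] = 1

x = [-3, 1, 1]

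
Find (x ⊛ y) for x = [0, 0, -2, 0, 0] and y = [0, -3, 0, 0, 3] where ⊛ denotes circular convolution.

(x ⊛ y)[n] = Σ(m=0 to 4) x[m] · y[(n-m) mod 5]

Computing each output sample:
(x ⊛ y)[0] = 0
(x ⊛ y)[1] = -6
(x ⊛ y)[2] = 0
(x ⊛ y)[3] = 6
(x ⊛ y)[4] = 0

x ⊛ y = [0, -6, 0, 6, 0]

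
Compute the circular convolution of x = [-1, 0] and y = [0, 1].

(x ⊛ y)[n] = Σ(m=0 to 1) x[m] · y[(n-m) mod 2]

Computing each output sample:
(x ⊛ y)[0] = 0
(x ⊛ y)[1] = -1

x ⊛ y = [0, -1]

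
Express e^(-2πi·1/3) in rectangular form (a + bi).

ω_3^1 = e^(-2πi·1/3)
= cos(-2π·1/3) + i·sin(-2π·1/3)
= cos(-2π/3) + i·sin(-2π/3)

ω_3^1 = cos(-2π/3) + i·sin(-2π/3) = -0.5000-0.8660i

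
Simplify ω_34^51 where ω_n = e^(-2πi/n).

Since ω_34^34 = 1, powers reduce modulo 34.
51 mod 34 = 17
So ω_34^51 = ω_34^17 = e^(-2πi·17/34)

ω_34^51 = ω_34^17 = -1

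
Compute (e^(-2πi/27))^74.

Since ω_27^27 = 1, powers reduce modulo 27.
74 mod 27 = 20
So ω_27^74 = ω_27^20 = e^(-2πi·20/27)

ω_27^74 = ω_27^20 = -0.0581+0.9983i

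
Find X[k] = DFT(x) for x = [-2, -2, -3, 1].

X[k] = Σ(n=0 to 3) x[n] · ω_4^(nk)
where ω_4 = e^(-2πi/4)

Computing each X[k]:
X[0] = -6
X[1] = 1+3i
X[2] = -4
X[3] = 1-3i

X = [-6, 1+3i, -4, 1-3i]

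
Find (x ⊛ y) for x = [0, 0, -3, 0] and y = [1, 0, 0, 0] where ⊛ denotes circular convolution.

(x ⊛ y)[n] = Σ(m=0 to 3) x[m] · y[(n-m) mod 4]

Computing each output sample:
(x ⊛ y)[0] = 0
(x ⊛ y)[1] = 0
(x ⊛ y)[2] = -3
(x ⊛ y)[3] = 0

x ⊛ y = [0, 0, -3, 0]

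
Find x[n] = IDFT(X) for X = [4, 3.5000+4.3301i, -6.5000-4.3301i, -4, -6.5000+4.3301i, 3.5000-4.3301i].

x[n] = (1/6) Σ(k=0 to 5) X[k] · e^(2πikn/6)

Computing each x[n]:
x[0] = -1
x[1] = 3
x[2] = -2
x[3] = -2
x[4] = 3
x[5] = 3

x = [-1, 3, -2, -2, 3, 3]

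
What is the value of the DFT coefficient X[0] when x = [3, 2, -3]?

X[0] = Σ(n=0 to 2) x[n] · ω_3^0 = Σ x[n]
= (3) + (2) + (-3)

X[0] = 2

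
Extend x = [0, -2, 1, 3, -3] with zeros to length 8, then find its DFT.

Original 5-point DFT: [-1, -4.7812+0.2245i, 5.2812-2.4899i, 5.2812+2.4899i, -4.7812-0.2245i]
Zero-padded 8-point DFT provides frequency interpolation.

DFT_8([x, 0, ...]) = [-1, -0.5355-1.7071i, -4+5i, 6.5355+0.2929i, -3, 6.5355-0.2929i, -4-5i, -0.5355+1.7071i]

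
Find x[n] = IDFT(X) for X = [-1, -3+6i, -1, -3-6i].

x[n] = (1/4) Σ(k=0 to 3) X[k] · e^(2πikn/4)

Computing each x[n]:
x[0] = -2
x[1] = -3
x[2] = 1
x[3] = 3

x = [-2, -3, 1, 3]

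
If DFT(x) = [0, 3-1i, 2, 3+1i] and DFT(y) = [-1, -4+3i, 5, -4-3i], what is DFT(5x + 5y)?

By linearity: DFT(5x + 5y) = 5·DFT(x) + 5·DFT(y)
= 5·[0, 3-1i, 2, 3+1i] + 5·[-1, -4+3i, 5, -4-3i]

Computing element-wise:
Z[0] = 5·(0) + 5·(-1) = -5
Z[1] = 5·(3-1i) + 5·(-4+3i) = -5+10i
Z[2] = 5·(2) + 5·(5) = 35
Z[3] = 5·(3+1i) + 5·(-4-3i) = -5-10i

DFT(5x + 5y) = 5·X + 5·Y = [-5, -5+10i, 35, -5-10i]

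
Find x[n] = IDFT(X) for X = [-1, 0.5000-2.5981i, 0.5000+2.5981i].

x[n] = (1/3) Σ(k=0 to 2) X[k] · e^(2πikn/3)

Computing each x[n]:
x[0] = 0
x[1] = 1
x[2] = -2

x = [0, 1, -2]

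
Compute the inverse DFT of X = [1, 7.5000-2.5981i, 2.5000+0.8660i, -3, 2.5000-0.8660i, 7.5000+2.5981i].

x[n] = (1/6) Σ(k=0 to 5) X[k] · e^(2πikn/6)

Computing each x[n]:
x[0] = 3
x[1] = 2
x[2] = -1
x[3] = -1
x[4] = -3
x[5] = 1

x = [3, 2, -1, -1, -3, 1]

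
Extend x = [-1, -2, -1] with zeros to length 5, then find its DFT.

Original 3-point DFT: [-4, 0.5000+0.8660i, 0.5000-0.8660i]
Zero-padded 5-point DFT provides frequency interpolation.

DFT_5([x, 0, ...]) = [-4, -0.8090+2.4899i, 0.3090+0.2245i, 0.3090-0.2245i, -0.8090-2.4899i]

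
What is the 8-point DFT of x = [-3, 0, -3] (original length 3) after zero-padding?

Original 3-point DFT: [-6, -1.5000-2.5981i, -1.5000+2.5981i]
Zero-padded 8-point DFT provides frequency interpolation.

DFT_8([x, 0, ...]) = [-6, -3+3i, 0, -3-3i, -6, -3+3i, 0, -3-3i]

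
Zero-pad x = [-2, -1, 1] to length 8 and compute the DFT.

Original 3-point DFT: [-2, -2.0000+1.7321i, -2.0000-1.7321i]
Zero-padded 8-point DFT provides frequency interpolation.

DFT_8([x, 0, ...]) = [-2, -2.7071-0.2929i, -3+1i, -1.2929+1.7071i, 0, -1.2929-1.7071i, -3-1i, -2.7071+0.2929i]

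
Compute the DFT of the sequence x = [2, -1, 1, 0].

X[k] = Σ(n=0 to 3) x[n] · ω_4^(nk)
where ω_4 = e^(-2πi/4)

Computing each X[k]:
X[0] = 2
X[1] = 1+1i
X[2] = 4
X[3] = 1-1i

X = [2, 1+1i, 4, 1-1i]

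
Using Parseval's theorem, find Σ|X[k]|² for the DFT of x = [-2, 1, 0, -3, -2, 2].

Parseval: Σ|x[n]|² = (1/N)Σ|X[k]|², so Σ|X[k]|² = N·Σ|x[n]|² = 6·22.0000

Σ|X[k]|² = N·Σ|x[n]|² = 6·22.0000 = 132.0000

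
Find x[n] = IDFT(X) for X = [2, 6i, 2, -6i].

x[n] = (1/4) Σ(k=0 to 3) X[k] · e^(2πikn/4)

Computing each x[n]:
x[0] = 1
x[1] = -3
x[2] = 1
x[3] = 3

x = [1, -3, 1, 3]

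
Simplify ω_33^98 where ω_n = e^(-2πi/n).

Since ω_33^33 = 1, powers reduce modulo 33.
98 mod 33 = 32
So ω_33^98 = ω_33^32 = e^(-2πi·32/33)

ω_33^98 = ω_33^32 = 0.9819+0.1893i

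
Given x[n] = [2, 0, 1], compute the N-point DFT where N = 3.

X[k] = Σ(n=0 to 2) x[n] · ω_3^(nk)
where ω_3 = e^(-2πi/3)

Computing each X[k]:
X[0] = 3
X[1] = 1.5000+0.8660i
X[2] = 1.5000-0.8660i

X = [3, 1.5000+0.8660i, 1.5000-0.8660i]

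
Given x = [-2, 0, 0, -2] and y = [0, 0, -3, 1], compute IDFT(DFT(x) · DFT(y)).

(x ⊛ y)[n] = Σ(m=0 to 3) x[m] · y[(n-m) mod 4]

Computing each output sample:
(x ⊛ y)[0] = 0
(x ⊛ y)[1] = 6
(x ⊛ y)[2] = 4
(x ⊛ y)[3] = -2

x ⊛ y = [0, 6, 4, -2]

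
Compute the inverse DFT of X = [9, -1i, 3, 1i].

x[n] = (1/4) Σ(k=0 to 3) X[k] · e^(2πikn/4)

Computing each x[n]:
x[0] = 3
x[1] = 2
x[2] = 3
x[3] = 1

x = [3, 2, 3, 1]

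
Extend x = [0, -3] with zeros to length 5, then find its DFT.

Original 2-point DFT: [-3, 3]
Zero-padded 5-point DFT provides frequency interpolation.

DFT_5([x, 0, ...]) = [-3, -0.9271+2.8532i, 2.4271+1.7634i, 2.4271-1.7634i, -0.9271-2.8532i]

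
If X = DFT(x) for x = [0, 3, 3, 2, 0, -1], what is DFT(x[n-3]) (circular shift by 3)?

Time shift by 3: X_shifted[k] = ω_6^(3k) · X[k]
Shifted x = [2, 0, -1, 0, 3, 3]

DFT(x[n-3]) = [7, 2.5000+6.0622i, -0.5000-0.8660i, 1, -0.5000+0.8660i, 2.5000-6.0622i]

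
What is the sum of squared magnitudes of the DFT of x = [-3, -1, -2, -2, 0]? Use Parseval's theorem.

Parseval: Σ|x[n]|² = (1/N)Σ|X[k]|², so Σ|X[k]|² = N·Σ|x[n]|² = 5·18.0000

Σ|X[k]|² = N·Σ|x[n]|² = 5·18.0000 = 90.0000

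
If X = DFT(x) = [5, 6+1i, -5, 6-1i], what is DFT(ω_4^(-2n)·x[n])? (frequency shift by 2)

Modulation property: DFT(ω_4^(-2n)·x[n]) = X[(k-2) mod 4], so circularly shift X by 2 positions.

X[k-2] = [-5, 6-1i, 5, 6+1i]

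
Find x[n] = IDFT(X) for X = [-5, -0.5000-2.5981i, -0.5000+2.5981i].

x[n] = (1/3) Σ(k=0 to 2) X[k] · e^(2πikn/3)

Computing each x[n]:
x[0] = -2
x[1] = 0
x[2] = -3

x = [-2, 0, -3]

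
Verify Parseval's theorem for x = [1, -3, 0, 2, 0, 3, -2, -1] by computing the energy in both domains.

Time domain:
Σ|x[n]|² = |1|² + |-3|² + |0|² + |2|² + |0|² + |3|² + |-2|² + |-1|² = 28.0000

Frequency domain:
(1/8)Σ|X[k]|² = (1/8)(|0|² + |-5.3640+0.1213i|² + |3+1i|² + |7.3640+4.1213i|² + |-2|² + |7.3640-4.1213i|² + |3-1i|² + |-5.3640-0.1213i|²) = (1/8)·224.0000 = 28.0000

Both sides agree, confirming Parseval's theorem.

Σ|x[n]|² = (1/N)Σ|X[k]|² = 28.0000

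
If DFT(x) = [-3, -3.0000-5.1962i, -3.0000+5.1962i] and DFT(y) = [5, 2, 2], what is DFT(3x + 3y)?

By linearity: DFT(3x + 3y) = 3·DFT(x) + 3·DFT(y)
= 3·[-3, -3.0000-5.1962i, -3.0000+5.1962i] + 3·[5, 2, 2]

Computing element-wise:
Z[0] = 3·(-3) + 3·(5) = 6
Z[1] = 3·(-3.0000-5.1962i) + 3·(2) = -3.0000-15.5886i
Z[2] = 3·(-3.0000+5.1962i) + 3·(2) = -3.0000+15.5886i

DFT(3x + 3y) = 3·X + 3·Y = [6, -3.0000-15.5886i, -3.0000+15.5886i]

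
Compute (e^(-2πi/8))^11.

Since ω_8^8 = 1, powers reduce modulo 8.
11 mod 8 = 3
So ω_8^11 = ω_8^3 = e^(-2πi·3/8)

ω_8^11 = ω_8^3 = -0.7071-0.7071i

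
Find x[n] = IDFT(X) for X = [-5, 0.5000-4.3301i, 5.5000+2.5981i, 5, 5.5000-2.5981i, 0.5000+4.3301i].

x[n] = (1/6) Σ(k=0 to 5) X[k] · e^(2πikn/6)

Computing each x[n]:
x[0] = 2
x[1] = -2
x[2] = 1
x[3] = 0
x[4] = -3
x[5] = -3

x = [2, -2, 1, 0, -3, -3]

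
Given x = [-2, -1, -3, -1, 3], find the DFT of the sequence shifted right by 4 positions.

Time shift by 4: X_shifted[k] = ω_5^(4k) · X[k]
Shifted x = [-1, -3, -1, 3, -2]

DFT(x[n-4]) = [-4, -4.1631+3.3022i, 3.6631-3.2164i, 3.6631+3.2164i, -4.1631-3.3022i]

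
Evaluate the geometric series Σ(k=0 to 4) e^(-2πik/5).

Sum of all nth roots of unity equals 0 for n > 1 (geometric series with r ≠ 1).

0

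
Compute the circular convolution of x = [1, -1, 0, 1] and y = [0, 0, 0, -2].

(x ⊛ y)[n] = Σ(m=0 to 3) x[m] · y[(n-m) mod 4]

Computing each output sample:
(x ⊛ y)[0] = 2
(x ⊛ y)[1] = 0
(x ⊛ y)[2] = -2
(x ⊛ y)[3] = -2

x ⊛ y = [2, 0, -2, -2]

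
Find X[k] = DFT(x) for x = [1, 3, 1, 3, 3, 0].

X[k] = Σ(n=0 to 5) x[n] · ω_6^(nk)
where ω_6 = e^(-2πi/6)

Computing each X[k]:
X[0] = 11
X[1] = -2.5000-0.8660i
X[2] = 0.5000-4.3301i
X[3] = -1
X[4] = 0.5000+4.3301i
X[5] = -2.5000+0.8660i

X = [11, -2.5000-0.8660i, 0.5000-4.3301i, -1, 0.5000+4.3301i, -2.5000+0.8660i]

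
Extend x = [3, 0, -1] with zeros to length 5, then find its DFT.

Original 3-point DFT: [2, 3.5000-0.8660i, 3.5000+0.8660i]
Zero-padded 5-point DFT provides frequency interpolation.

DFT_5([x, 0, ...]) = [2, 3.8090+0.5878i, 2.6910-0.9511i, 2.6910+0.9511i, 3.8090-0.5878i]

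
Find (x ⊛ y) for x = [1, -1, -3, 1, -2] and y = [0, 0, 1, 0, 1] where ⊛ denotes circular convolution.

(x ⊛ y)[n] = Σ(m=0 to 4) x[m] · y[(n-m) mod 5]

Computing each output sample:
(x ⊛ y)[0] = 0
(x ⊛ y)[1] = -5
(x ⊛ y)[2] = 2
(x ⊛ y)[3] = -3
(x ⊛ y)[4] = -2

x ⊛ y = [0, -5, 2, -3, -2]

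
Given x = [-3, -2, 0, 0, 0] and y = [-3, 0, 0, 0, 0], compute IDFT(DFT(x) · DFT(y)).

(x ⊛ y)[n] = Σ(m=0 to 4) x[m] · y[(n-m) mod 5]

Computing each output sample:
(x ⊛ y)[0] = 9
(x ⊛ y)[1] = 6
(x ⊛ y)[2] = 0
(x ⊛ y)[3] = 0
(x ⊛ y)[4] = 0

x ⊛ y = [9, 6, 0, 0, 0]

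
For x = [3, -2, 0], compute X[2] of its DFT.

X[2] = Σ(n=0 to 2) x[n] · ω_3^(2n) where ω_3 = e^(-2πi/3)
= (3)·ω_3^0 + (-2)·ω_3^2 + (0)·ω_3^4

X[2] = 4.0000-1.7321i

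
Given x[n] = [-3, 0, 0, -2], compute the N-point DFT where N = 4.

X[k] = Σ(n=0 to 3) x[n] · ω_4^(nk)
where ω_4 = e^(-2πi/4)

Computing each X[k]:
X[0] = -5
X[1] = -3-2i
X[2] = -1
X[3] = -3+2i

X = [-5, -3-2i, -1, -3+2i]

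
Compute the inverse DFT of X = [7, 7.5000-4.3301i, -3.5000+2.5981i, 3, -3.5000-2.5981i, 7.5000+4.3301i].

x[n] = (1/6) Σ(k=0 to 5) X[k] · e^(2πikn/6)

Computing each x[n]:
x[0] = 3
x[1] = 3
x[2] = 3
x[3] = -3
x[4] = -1
x[5] = 2

x = [3, 3, 3, -3, -1, 2]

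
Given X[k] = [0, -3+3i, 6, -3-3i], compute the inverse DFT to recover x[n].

x[n] = (1/4) Σ(k=0 to 3) X[k] · e^(2πikn/4)

Computing each x[n]:
x[0] = 0
x[1] = -3
x[2] = 3
x[3] = 0

x = [0, -3, 3, 0]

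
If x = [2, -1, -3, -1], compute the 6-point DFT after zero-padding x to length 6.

Original 4-point DFT: [-3, 5, 1, 5]
Zero-padded 6-point DFT provides frequency interpolation.

DFT_6([x, 0, ...]) = [-3, 4.0000+3.4641i, 3.0000-1.7321i, 1, 3.0000+1.7321i, 4.0000-3.4641i]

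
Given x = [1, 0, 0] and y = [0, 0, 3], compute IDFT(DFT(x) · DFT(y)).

(x ⊛ y)[n] = Σ(m=0 to 2) x[m] · y[(n-m) mod 3]

Computing each output sample:
(x ⊛ y)[0] = 0
(x ⊛ y)[1] = 0
(x ⊛ y)[2] = 3

x ⊛ y = [0, 0, 3]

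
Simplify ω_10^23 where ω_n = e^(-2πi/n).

Since ω_10^10 = 1, powers reduce modulo 10.
23 mod 10 = 3
So ω_10^23 = ω_10^3 = e^(-2πi·3/10)

ω_10^23 = ω_10^3 = -0.3090-0.9511i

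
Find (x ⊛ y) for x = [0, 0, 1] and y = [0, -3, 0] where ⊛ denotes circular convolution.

(x ⊛ y)[n] = Σ(m=0 to 2) x[m] · y[(n-m) mod 3]

Computing each output sample:
(x ⊛ y)[0] = -3
(x ⊛ y)[1] = 0
(x ⊛ y)[2] = 0

x ⊛ y = [-3, 0, 0]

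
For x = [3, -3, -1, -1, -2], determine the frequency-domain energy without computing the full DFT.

Parseval: Σ|x[n]|² = (1/N)Σ|X[k]|², so Σ|X[k]|² = N·Σ|x[n]|² = 5·24.0000

Σ|X[k]|² = N·Σ|x[n]|² = 5·24.0000 = 120.0000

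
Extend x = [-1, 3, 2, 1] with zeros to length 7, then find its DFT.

Original 4-point DFT: [5, -3-2i, -3, -3+2i]
Zero-padded 7-point DFT provides frequency interpolation.

DFT_7([x, 0, ...]) = [5, -0.4755-4.7292i, -2.8460-1.2752i, -2.6784-0.7129i, -2.6784+0.7129i, -2.8460+1.2752i, -0.4755+4.7292i]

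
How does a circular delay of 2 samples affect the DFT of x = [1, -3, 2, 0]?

Time shift by 2: X_shifted[k] = ω_4^(2k) · X[k]
Shifted x = [2, 0, 1, -3]

DFT(x[n-2]) = [0, 1-3i, 6, 1+3i]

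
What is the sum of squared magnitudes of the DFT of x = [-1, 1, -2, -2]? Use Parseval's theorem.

Parseval: Σ|x[n]|² = (1/N)Σ|X[k]|², so Σ|X[k]|² = N·Σ|x[n]|² = 4·10.0000

Σ|X[k]|² = N·Σ|x[n]|² = 4·10.0000 = 40.0000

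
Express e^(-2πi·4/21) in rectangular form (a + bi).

ω_21^4 = e^(-2πi·4/21)
= cos(-2π·4/21) + i·sin(-2π·4/21)
= cos(-8π/21) + i·sin(-8π/21)

ω_21^4 = cos(-8π/21) + i·sin(-8π/21) = 0.3653-0.9309i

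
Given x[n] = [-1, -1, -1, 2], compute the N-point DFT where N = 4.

X[k] = Σ(n=0 to 3) x[n] · ω_4^(nk)
where ω_4 = e^(-2πi/4)

Computing each X[k]:
X[0] = -1
X[1] = 3i
X[2] = -3
X[3] = -3i

X = [-1, 3i, -3, -3i]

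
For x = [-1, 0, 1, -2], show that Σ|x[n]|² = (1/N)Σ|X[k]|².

Time domain:
Σ|x[n]|² = |-1|² + |0|² + |1|² + |-2|² = 6.0000

Frequency domain:
(1/4)Σ|X[k]|² = (1/4)(|-2|² + |-2-2i|² + |2|² + |-2+2i|²) = (1/4)·24.0000 = 6.0000

Both sides agree, confirming Parseval's theorem.

Σ|x[n]|² = (1/N)Σ|X[k]|² = 6.0000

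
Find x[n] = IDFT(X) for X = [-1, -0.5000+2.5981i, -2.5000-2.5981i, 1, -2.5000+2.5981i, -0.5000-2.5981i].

x[n] = (1/6) Σ(k=0 to 5) X[k] · e^(2πikn/6)

Computing each x[n]:
x[0] = -1
x[1] = 0
x[2] = -1
x[3] = -1
x[4] = 2
x[5] = 0

x = [-1, 0, -1, -1, 2, 0]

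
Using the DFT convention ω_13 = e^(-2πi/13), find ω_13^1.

ω_13^1 = e^(-2πi·1/13)
= cos(-2π·1/13) + i·sin(-2π·1/13)
= cos(-2π/13) + i·sin(-2π/13)

ω_13^1 = cos(-2π/13) + i·sin(-2π/13) = 0.8855-0.4647i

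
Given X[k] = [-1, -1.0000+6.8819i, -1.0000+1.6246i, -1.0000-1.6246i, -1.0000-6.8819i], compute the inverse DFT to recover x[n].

x[n] = (1/5) Σ(k=0 to 4) X[k] · e^(2πikn/5)

Computing each x[n]:
x[0] = -1
x[1] = -3
x[2] = -1
x[3] = 1
x[4] = 3

x = [-1, -3, -1, 1, 3]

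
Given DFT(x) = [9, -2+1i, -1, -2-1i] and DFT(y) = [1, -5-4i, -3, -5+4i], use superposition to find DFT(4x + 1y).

By linearity: DFT(4x + 1y) = 4·DFT(x) + 1·DFT(y)
= 4·[9, -2+1i, -1, -2-1i] + 1·[1, -5-4i, -3, -5+4i]

Computing element-wise:
Z[0] = 4·(9) + 1·(1) = 37
Z[1] = 4·(-2+1i) + 1·(-5-4i) = -13
Z[2] = 4·(-1) + 1·(-3) = -7
Z[3] = 4·(-2-1i) + 1·(-5+4i) = -13

DFT(4x + 1y) = 4·X + 1·Y = [37, -13, -7, -13]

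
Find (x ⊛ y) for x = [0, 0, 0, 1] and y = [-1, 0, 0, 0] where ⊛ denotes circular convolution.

(x ⊛ y)[n] = Σ(m=0 to 3) x[m] · y[(n-m) mod 4]

Computing each output sample:
(x ⊛ y)[0] = 0
(x ⊛ y)[1] = 0
(x ⊛ y)[2] = 0
(x ⊛ y)[3] = -1

x ⊛ y = [0, 0, 0, -1]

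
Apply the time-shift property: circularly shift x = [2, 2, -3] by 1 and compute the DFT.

Time shift by 1: X_shifted[k] = ω_3^(1k) · X[k]
Shifted x = [-3, 2, 2]

DFT(x[n-1]) = [1, -5, -5]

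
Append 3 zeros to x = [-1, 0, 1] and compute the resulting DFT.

Original 3-point DFT: [0, -1.5000+0.8660i, -1.5000-0.8660i]
Zero-padded 6-point DFT provides frequency interpolation.

DFT_6([x, 0, ...]) = [0, -1.5000-0.8660i, -1.5000+0.8660i, 0, -1.5000-0.8660i, -1.5000+0.8660i]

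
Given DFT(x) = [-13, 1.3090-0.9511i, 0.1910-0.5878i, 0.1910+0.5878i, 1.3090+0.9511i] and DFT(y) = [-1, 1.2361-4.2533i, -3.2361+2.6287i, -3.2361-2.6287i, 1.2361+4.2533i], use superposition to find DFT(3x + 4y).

By linearity: DFT(3x + 4y) = 3·DFT(x) + 4·DFT(y)
= 3·[-13, 1.3090-0.9511i, 0.1910-0.5878i, 0.1910+0.5878i, 1.3090+0.9511i] + 4·[-1, 1.2361-4.2533i, -3.2361+2.6287i, -3.2361-2.6287i, 1.2361+4.2533i]

Computing element-wise:
Z[0] = 3·(-13) + 4·(-1) = -43
Z[1] = 3·(1.3090-0.9511i) + 4·(1.2361-4.2533i) = 8.8714-19.8665i
Z[2] = 3·(0.1910-0.5878i) + 4·(-3.2361+2.6287i) = -12.3714+8.7514i
Z[3] = 3·(0.1910+0.5878i) + 4·(-3.2361-2.6287i) = -12.3714-8.7514i
Z[4] = 3·(1.3090+0.9511i) + 4·(1.2361+4.2533i) = 8.8714+19.8665i

DFT(3x + 4y) = 3·X + 4·Y = [-43, 8.8714-19.8665i, -12.3714+8.7514i, -12.3714-8.7514i, 8.8714+19.8665i]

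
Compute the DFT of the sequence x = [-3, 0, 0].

X[k] = Σ(n=0 to 2) x[n] · ω_3^(nk)
where ω_3 = e^(-2πi/3)

Computing each X[k]:
X[0] = -3
X[1] = -3
X[2] = -3

X = [-3, -3, -3]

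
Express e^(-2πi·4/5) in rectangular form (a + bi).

ω_5^4 = e^(-2πi·4/5)
= cos(-2π·4/5) + i·sin(-2π·4/5)
= cos(-8π/5) + i·sin(-8π/5)

ω_5^4 = cos(-8π/5) + i·sin(-8π/5) = 0.3090+0.9511i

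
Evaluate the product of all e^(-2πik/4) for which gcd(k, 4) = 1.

The primitive 4th roots of unity are ω_4^k for k coprime to 4: k ∈ {1, 3}
Their product equals the constant term of the cyclotomic polynomial Φ_4(x) up to sign.
For n ≥ 3, the product of all primitive nth roots of unity is 1. (For n=1 it is 1; for n=2 it is -1.)

1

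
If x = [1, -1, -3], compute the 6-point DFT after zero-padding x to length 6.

Original 3-point DFT: [-3, 3.0000-1.7321i, 3.0000+1.7321i]
Zero-padded 6-point DFT provides frequency interpolation.

DFT_6([x, 0, ...]) = [-3, 2.0000+3.4641i, 3.0000-1.7321i, -1, 3.0000+1.7321i, 2.0000-3.4641i]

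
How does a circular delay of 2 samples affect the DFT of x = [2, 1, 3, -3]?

Time shift by 2: X_shifted[k] = ω_4^(2k) · X[k]
Shifted x = [3, -3, 2, 1]

DFT(x[n-2]) = [3, 1+4i, 7, 1-4i]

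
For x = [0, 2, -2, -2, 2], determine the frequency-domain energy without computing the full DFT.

Parseval: Σ|x[n]|² = (1/N)Σ|X[k]|², so Σ|X[k]|² = N·Σ|x[n]|² = 5·16.0000

Σ|X[k]|² = N·Σ|x[n]|² = 5·16.0000 = 80.0000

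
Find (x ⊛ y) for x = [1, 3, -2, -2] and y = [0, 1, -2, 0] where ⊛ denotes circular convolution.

(x ⊛ y)[n] = Σ(m=0 to 3) x[m] · y[(n-m) mod 4]

Computing each output sample:
(x ⊛ y)[0] = 2
(x ⊛ y)[1] = 5
(x ⊛ y)[2] = 1
(x ⊛ y)[3] = -8

x ⊛ y = [2, 5, 1, -8]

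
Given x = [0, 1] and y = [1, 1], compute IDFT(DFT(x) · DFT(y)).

(x ⊛ y)[n] = Σ(m=0 to 1) x[m] · y[(n-m) mod 2]

Computing each output sample:
(x ⊛ y)[0] = 1
(x ⊛ y)[1] = 1

x ⊛ y = [1, 1]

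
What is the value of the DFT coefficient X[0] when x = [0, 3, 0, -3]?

X[0] = Σ(n=0 to 3) x[n] · ω_4^0 = Σ x[n]
= (0) + (3) + (0) + (-3)

X[0] = 0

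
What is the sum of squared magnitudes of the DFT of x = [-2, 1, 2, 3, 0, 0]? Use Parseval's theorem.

Parseval: Σ|x[n]|² = (1/N)Σ|X[k]|², so Σ|X[k]|² = N·Σ|x[n]|² = 6·18.0000

Σ|X[k]|² = N·Σ|x[n]|² = 6·18.0000 = 108.0000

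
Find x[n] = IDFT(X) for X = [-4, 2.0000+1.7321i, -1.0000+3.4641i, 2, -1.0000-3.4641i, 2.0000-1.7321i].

x[n] = (1/6) Σ(k=0 to 5) X[k] · e^(2πikn/6)

Computing each x[n]:
x[0] = 0
x[1] = -2
x[2] = 0
x[3] = -2
x[4] = -1
x[5] = 1

x = [0, -2, 0, -2, -1, 1]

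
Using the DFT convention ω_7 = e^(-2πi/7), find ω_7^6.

ω_7^6 = e^(-2πi·6/7)
= cos(-2π·6/7) + i·sin(-2π·6/7)
= cos(-12π/7) + i·sin(-12π/7)

ω_7^6 = cos(-12π/7) + i·sin(-12π/7) = 0.6235+0.7818i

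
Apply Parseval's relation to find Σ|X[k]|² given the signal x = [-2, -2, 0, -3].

Parseval: Σ|x[n]|² = (1/N)Σ|X[k]|², so Σ|X[k]|² = N·Σ|x[n]|² = 4·17.0000

Σ|X[k]|² = N·Σ|x[n]|² = 4·17.0000 = 68.0000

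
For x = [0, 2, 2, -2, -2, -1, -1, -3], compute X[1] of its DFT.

X[1] = Σ(n=0 to 7) x[n] · ω_8^(1n) where ω_8 = e^(-2πi/8)
= (0)·ω_8^0 + (2)·ω_8^1 + (2)·ω_8^2 + (-2)·ω_8^3 + (-2)·ω_8^4 + (-1)·ω_8^5 + (-1)·ω_8^6 + (-3)·ω_8^7

X[1] = 3.4142-5.8284i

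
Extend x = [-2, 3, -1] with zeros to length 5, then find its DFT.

Original 3-point DFT: [0, -3.0000-3.4641i, -3.0000+3.4641i]
Zero-padded 5-point DFT provides frequency interpolation.

DFT_5([x, 0, ...]) = [0, -0.2639-2.2654i, -4.7361-2.7144i, -4.7361+2.7144i, -0.2639+2.2654i]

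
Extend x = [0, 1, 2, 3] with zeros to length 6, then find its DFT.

Original 4-point DFT: [6, -2+2i, -2, -2-2i]
Zero-padded 6-point DFT provides frequency interpolation.

DFT_6([x, 0, ...]) = [6, -3.5000-2.5981i, 1.5000+0.8660i, -2, 1.5000-0.8660i, -3.5000+2.5981i]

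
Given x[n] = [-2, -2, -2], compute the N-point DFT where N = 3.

X[k] = Σ(n=0 to 2) x[n] · ω_3^(nk)
where ω_3 = e^(-2πi/3)

Computing each X[k]:
X[0] = -6
X[1] = 0
X[2] = 0

X = [-6, 0, 0]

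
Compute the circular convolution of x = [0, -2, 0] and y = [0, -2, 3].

(x ⊛ y)[n] = Σ(m=0 to 2) x[m] · y[(n-m) mod 3]

Computing each output sample:
(x ⊛ y)[0] = -6
(x ⊛ y)[1] = 0
(x ⊛ y)[2] = 4

x ⊛ y = [-6, 0, 4]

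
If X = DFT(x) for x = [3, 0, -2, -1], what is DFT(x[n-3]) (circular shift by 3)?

Time shift by 3: X_shifted[k] = ω_4^(3k) · X[k]
Shifted x = [0, -2, -1, 3]

DFT(x[n-3]) = [0, 1+5i, -2, 1-5i]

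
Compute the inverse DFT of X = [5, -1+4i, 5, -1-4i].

x[n] = (1/4) Σ(k=0 to 3) X[k] · e^(2πikn/4)

Computing each x[n]:
x[0] = 2
x[1] = -2
x[2] = 3
x[3] = 2

x = [2, -2, 3, 2]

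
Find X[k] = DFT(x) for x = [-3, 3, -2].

X[k] = Σ(n=0 to 2) x[n] · ω_3^(nk)
where ω_3 = e^(-2πi/3)

Computing each X[k]:
X[0] = -2
X[1] = -3.5000-4.3301i
X[2] = -3.5000+4.3301i

X = [-2, -3.5000-4.3301i, -3.5000+4.3301i]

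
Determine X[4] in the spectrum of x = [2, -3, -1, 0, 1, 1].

X[4] = Σ(n=0 to 5) x[n] · ω_6^(4n) where ω_6 = e^(-2πi/6)
= (2)·ω_6^0 + (-3)·ω_6^4 + (-1)·ω_6^8 + (0)·ω_6^12 + (1)·ω_6^16 + (1)·ω_6^20

X[4] = 3.0000-1.7321i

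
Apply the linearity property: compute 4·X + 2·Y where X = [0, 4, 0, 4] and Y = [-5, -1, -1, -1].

By linearity: DFT(4x + 2y) = 4·DFT(x) + 2·DFT(y)
= 4·[0, 4, 0, 4] + 2·[-5, -1, -1, -1]

Computing element-wise:
Z[0] = 4·(0) + 2·(-5) = -10
Z[1] = 4·(4) + 2·(-1) = 14
Z[2] = 4·(0) + 2·(-1) = -2
Z[3] = 4·(4) + 2·(-1) = 14

DFT(4x + 2y) = 4·X + 2·Y = [-10, 14, -2, 14]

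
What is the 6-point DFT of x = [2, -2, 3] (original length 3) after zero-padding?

Original 3-point DFT: [3, 1.5000+4.3301i, 1.5000-4.3301i]
Zero-padded 6-point DFT provides frequency interpolation.

DFT_6([x, 0, ...]) = [3, -0.5000-0.8660i, 1.5000+4.3301i, 7, 1.5000-4.3301i, -0.5000+0.8660i]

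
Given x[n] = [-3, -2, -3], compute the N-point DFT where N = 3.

X[k] = Σ(n=0 to 2) x[n] · ω_3^(nk)
where ω_3 = e^(-2πi/3)

Computing each X[k]:
X[0] = -8
X[1] = -0.5000-0.8660i
X[2] = -0.5000+0.8660i

X = [-8, -0.5000-0.8660i, -0.5000+0.8660i]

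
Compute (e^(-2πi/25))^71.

Since ω_25^25 = 1, powers reduce modulo 25.
71 mod 25 = 21
So ω_25^71 = ω_25^21 = e^(-2πi·21/25)

ω_25^71 = ω_25^21 = 0.5358+0.8443i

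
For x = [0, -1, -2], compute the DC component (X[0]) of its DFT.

X[0] = Σ(n=0 to 2) x[n] · ω_3^0 = Σ x[n]
= (0) + (-1) + (-2)

X[0] = -3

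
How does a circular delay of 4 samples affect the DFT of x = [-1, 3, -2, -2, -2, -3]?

Time shift by 4: X_shifted[k] = ω_6^(4k) · X[k]
Shifted x = [-2, -2, -2, -3, -1, 3]

DFT(x[n-4]) = [-7, 3.0000+5.1962i, -4.0000+3.4641i, -3, -4.0000-3.4641i, 3.0000-5.1962i]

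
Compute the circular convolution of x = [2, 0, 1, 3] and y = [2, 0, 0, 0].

(x ⊛ y)[n] = Σ(m=0 to 3) x[m] · y[(n-m) mod 4]

Computing each output sample:
(x ⊛ y)[0] = 4
(x ⊛ y)[1] = 0
(x ⊛ y)[2] = 2
(x ⊛ y)[3] = 6

x ⊛ y = [4, 0, 2, 6]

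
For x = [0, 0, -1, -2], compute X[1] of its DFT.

X[1] = Σ(n=0 to 3) x[n] · ω_4^(1n) where ω_4 = e^(-2πi/4)
= (0)·ω_4^0 + (0)·ω_4^1 + (-1)·ω_4^2 + (-2)·ω_4^3

X[1] = 1-2i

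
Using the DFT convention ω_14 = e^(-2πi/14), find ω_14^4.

ω_14^4 = e^(-2πi·4/14)
= cos(-2π·4/14) + i·sin(-2π·4/14)
= cos(-8π/14) + i·sin(-8π/14)

ω_14^4 = cos(-8π/14) + i·sin(-8π/14) = -0.2225-0.9749i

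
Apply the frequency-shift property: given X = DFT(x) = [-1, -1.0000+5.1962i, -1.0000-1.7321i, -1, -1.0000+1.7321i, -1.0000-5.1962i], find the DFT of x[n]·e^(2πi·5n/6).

Modulation property: DFT(ω_6^(-5n)·x[n]) = X[(k-5) mod 6], so circularly shift X by 5 positions.

X[k-5] = [-1.0000+5.1962i, -1.0000-1.7321i, -1, -1.0000+1.7321i, -1.0000-5.1962i, -1]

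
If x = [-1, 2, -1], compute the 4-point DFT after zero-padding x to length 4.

Original 3-point DFT: [0, -1.5000-2.5981i, -1.5000+2.5981i]
Zero-padded 4-point DFT provides frequency interpolation.

DFT_4([x, 0, ...]) = [0, -2i, -4, 2i]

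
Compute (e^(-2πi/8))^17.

Since ω_8^8 = 1, powers reduce modulo 8.
17 mod 8 = 1
So ω_8^17 = ω_8^1 = e^(-2πi·1/8)

ω_8^17 = ω_8^1 = 0.7071-0.7071i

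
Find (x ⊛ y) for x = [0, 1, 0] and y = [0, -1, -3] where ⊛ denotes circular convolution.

(x ⊛ y)[n] = Σ(m=0 to 2) x[m] · y[(n-m) mod 3]

Computing each output sample:
(x ⊛ y)[0] = -3
(x ⊛ y)[1] = 0
(x ⊛ y)[2] = -1

x ⊛ y = [-3, 0, -1]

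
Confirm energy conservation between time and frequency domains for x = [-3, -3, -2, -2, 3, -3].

Time domain:
Σ|x[n]|² = |-3|² + |-3|² + |-2|² + |-2|² + |3|² + |-3|² = 44.0000

Frequency domain:
(1/6)Σ|X[k]|² = (1/6)(|-10|² + |-4.5000+4.3301i|² + |-2.5000-4.3301i|² + |6|² + |-2.5000+4.3301i|² + |-4.5000-4.3301i|²) = (1/6)·264.0000 = 44.0000

Both sides agree, confirming Parseval's theorem.

Σ|x[n]|² = (1/N)Σ|X[k]|² = 44.0000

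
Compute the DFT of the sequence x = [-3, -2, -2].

X[k] = Σ(n=0 to 2) x[n] · ω_3^(nk)
where ω_3 = e^(-2πi/3)

Computing each X[k]:
X[0] = -7
X[1] = -1
X[2] = -1

X = [-7, -1, -1]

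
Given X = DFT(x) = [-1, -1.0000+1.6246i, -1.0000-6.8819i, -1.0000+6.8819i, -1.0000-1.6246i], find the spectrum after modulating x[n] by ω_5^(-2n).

Modulation property: DFT(ω_5^(-2n)·x[n]) = X[(k-2) mod 5], so circularly shift X by 2 positions.

X[k-2] = [-1.0000+6.8819i, -1.0000-1.6246i, -1, -1.0000+1.6246i, -1.0000-6.8819i]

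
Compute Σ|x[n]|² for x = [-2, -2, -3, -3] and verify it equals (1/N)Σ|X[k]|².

Time domain:
Σ|x[n]|² = |-2|² + |-2|² + |-3|² + |-3|² = 26.0000

Frequency domain:
(1/4)Σ|X[k]|² = (1/4)(|-10|² + |1-1i|² + |0|² + |1+1i|²) = (1/4)·104.0000 = 26.0000

Both sides agree, confirming Parseval's theorem.

Σ|x[n]|² = (1/N)Σ|X[k]|² = 26.0000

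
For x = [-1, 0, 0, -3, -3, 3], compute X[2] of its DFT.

X[2] = Σ(n=0 to 5) x[n] · ω_6^(2n) where ω_6 = e^(-2πi/6)
= (-1)·ω_6^0 + (0)·ω_6^2 + (0)·ω_6^4 + (-3)·ω_6^6 + (-3)·ω_6^8 + (3)·ω_6^10

X[2] = -4.0000+5.1962i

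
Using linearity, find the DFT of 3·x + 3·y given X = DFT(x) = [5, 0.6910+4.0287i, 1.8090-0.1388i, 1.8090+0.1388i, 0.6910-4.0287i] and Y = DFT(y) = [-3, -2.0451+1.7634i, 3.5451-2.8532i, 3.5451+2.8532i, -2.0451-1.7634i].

By linearity: DFT(3x + 3y) = 3·DFT(x) + 3·DFT(y)
= 3·[5, 0.6910+4.0287i, 1.8090-0.1388i, 1.8090+0.1388i, 0.6910-4.0287i] + 3·[-3, -2.0451+1.7634i, 3.5451-2.8532i, 3.5451+2.8532i, -2.0451-1.7634i]

Computing element-wise:
Z[0] = 3·(5) + 3·(-3) = 6
Z[1] = 3·(0.6910+4.0287i) + 3·(-2.0451+1.7634i) = -4.0623+17.3763i
Z[2] = 3·(1.8090-0.1388i) + 3·(3.5451-2.8532i) = 16.0623-8.9760i
Z[3] = 3·(1.8090+0.1388i) + 3·(3.5451+2.8532i) = 16.0623+8.9760i
Z[4] = 3·(0.6910-4.0287i) + 3·(-2.0451-1.7634i) = -4.0623-17.3763i

DFT(3x + 3y) = 3·X + 3·Y = [6, -4.0623+17.3763i, 16.0623-8.9760i, 16.0623+8.9760i, -4.0623-17.3763i]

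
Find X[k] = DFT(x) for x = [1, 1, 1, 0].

X[k] = Σ(n=0 to 3) x[n] · ω_4^(nk)
where ω_4 = e^(-2πi/4)

Computing each X[k]:
X[0] = 3
X[1] = -1i
X[2] = 1
X[3] = 1i

X = [3, -1i, 1, 1i]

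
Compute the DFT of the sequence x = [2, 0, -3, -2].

X[k] = Σ(n=0 to 3) x[n] · ω_4^(nk)
where ω_4 = e^(-2πi/4)

Computing each X[k]:
X[0] = -3
X[1] = 5-2i
X[2] = 1
X[3] = 5+2i

X = [-3, 5-2i, 1, 5+2i]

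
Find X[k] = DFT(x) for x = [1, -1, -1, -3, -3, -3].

X[k] = Σ(n=0 to 5) x[n] · ω_6^(nk)
where ω_6 = e^(-2πi/6)

Computing each X[k]:
X[0] = -10
X[1] = 4.0000-3.4641i
X[2] = 2
X[3] = 4
X[4] = 2
X[5] = 4.0000+3.4641i

X = [-10, 4.0000-3.4641i, 2, 4, 2, 4.0000+3.4641i]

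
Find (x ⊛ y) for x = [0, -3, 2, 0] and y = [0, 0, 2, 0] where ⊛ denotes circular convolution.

(x ⊛ y)[n] = Σ(m=0 to 3) x[m] · y[(n-m) mod 4]

Computing each output sample:
(x ⊛ y)[0] = 4
(x ⊛ y)[1] = 0
(x ⊛ y)[2] = 0
(x ⊛ y)[3] = -6

x ⊛ y = [4, 0, 0, -6]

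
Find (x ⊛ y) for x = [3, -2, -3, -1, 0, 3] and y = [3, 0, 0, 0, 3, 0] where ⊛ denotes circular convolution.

(x ⊛ y)[n] = Σ(m=0 to 5) x[m] · y[(n-m) mod 6]

Computing each output sample:
(x ⊛ y)[0] = 0
(x ⊛ y)[1] = -9
(x ⊛ y)[2] = -9
(x ⊛ y)[3] = 6
(x ⊛ y)[4] = 9
(x ⊛ y)[5] = 3

x ⊛ y = [0, -9, -9, 6, 9, 3]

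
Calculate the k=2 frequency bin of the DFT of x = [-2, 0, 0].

X[2] = Σ(n=0 to 2) x[n] · ω_3^(2n) where ω_3 = e^(-2πi/3)
= (-2)·ω_3^0 + (0)·ω_3^2 + (0)·ω_3^4

X[2] = -2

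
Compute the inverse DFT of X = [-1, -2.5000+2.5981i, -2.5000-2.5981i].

x[n] = (1/3) Σ(k=0 to 2) X[k] · e^(2πikn/3)

Computing each x[n]:
x[0] = -2
x[1] = -1
x[2] = 2

x = [-2, -1, 2]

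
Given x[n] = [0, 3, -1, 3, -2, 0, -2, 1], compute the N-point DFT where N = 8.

X[k] = Σ(n=0 to 7) x[n] · ω_8^(nk)
where ω_8 = e^(-2πi/8)

Computing each X[k]:
X[0] = 2
X[1] = 2.7071-4.5355i
X[2] = 1+1i
X[3] = 1.2929-2.5355i
X[4] = -12
X[5] = 1.2929+2.5355i
X[6] = 1-1i
X[7] = 2.7071+4.5355i

X = [2, 2.7071-4.5355i, 1+1i, 1.2929-2.5355i, -12, 1.2929+2.5355i, 1-1i, 2.7071+4.5355i]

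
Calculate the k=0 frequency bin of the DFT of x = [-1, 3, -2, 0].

X[0] = Σ(n=0 to 3) x[n] · ω_4^0 = Σ x[n]
= (-1) + (3) + (-2) + (0)

X[0] = 0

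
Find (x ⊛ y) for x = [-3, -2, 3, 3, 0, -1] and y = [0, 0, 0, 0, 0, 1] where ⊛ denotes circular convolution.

(x ⊛ y)[n] = Σ(m=0 to 5) x[m] · y[(n-m) mod 6]

Computing each output sample:
(x ⊛ y)[0] = -2
(x ⊛ y)[1] = 3
(x ⊛ y)[2] = 3
(x ⊛ y)[3] = 0
(x ⊛ y)[4] = -1
(x ⊛ y)[5] = -3

x ⊛ y = [-2, 3, 3, 0, -1, -3]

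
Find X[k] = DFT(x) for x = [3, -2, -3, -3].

X[k] = Σ(n=0 to 3) x[n] · ω_4^(nk)
where ω_4 = e^(-2πi/4)

Computing each X[k]:
X[0] = -5
X[1] = 6-1i
X[2] = 5
X[3] = 6+1i

X = [-5, 6-1i, 5, 6+1i]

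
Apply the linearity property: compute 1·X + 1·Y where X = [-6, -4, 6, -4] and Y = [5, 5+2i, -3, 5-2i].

By linearity: DFT(1x + 1y) = 1·DFT(x) + 1·DFT(y)
= 1·[-6, -4, 6, -4] + 1·[5, 5+2i, -3, 5-2i]

Computing element-wise:
Z[0] = 1·(-6) + 1·(5) = -1
Z[1] = 1·(-4) + 1·(5+2i) = 1+2i
Z[2] = 1·(6) + 1·(-3) = 3
Z[3] = 1·(-4) + 1·(5-2i) = 1-2i

DFT(1x + 1y) = 1·X + 1·Y = [-1, 1+2i, 3, 1-2i]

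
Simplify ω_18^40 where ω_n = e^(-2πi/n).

Since ω_18^18 = 1, powers reduce modulo 18.
40 mod 18 = 4
So ω_18^40 = ω_18^4 = e^(-2πi·4/18)

ω_18^40 = ω_18^4 = 0.1736-0.9848i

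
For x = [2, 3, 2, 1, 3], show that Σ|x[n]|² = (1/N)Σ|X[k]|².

Time domain:
Σ|x[n]|² = |2|² + |3|² + |2|² + |1|² + |3|² = 27.0000

Frequency domain:
(1/5)Σ|X[k]|² = (1/5)(|11|² + |1.4271-0.5878i|² + |-1.9271+0.9511i|² + |-1.9271-0.9511i|² + |1.4271+0.5878i|²) = (1/5)·135.0000 = 27.0000

Both sides agree, confirming Parseval's theorem.

Σ|x[n]|² = (1/N)Σ|X[k]|² = 27.0000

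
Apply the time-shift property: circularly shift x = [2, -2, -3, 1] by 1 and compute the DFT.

Time shift by 1: X_shifted[k] = ω_4^(1k) · X[k]
Shifted x = [1, 2, -2, -3]

DFT(x[n-1]) = [-2, 3-5i, 0, 3+5i]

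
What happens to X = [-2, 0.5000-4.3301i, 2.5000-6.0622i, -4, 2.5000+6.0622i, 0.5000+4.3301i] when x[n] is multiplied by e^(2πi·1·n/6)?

Modulation property: DFT(ω_6^(-1n)·x[n]) = X[(k-1) mod 6], so circularly shift X by 1 positions.

X[k-1] = [0.5000+4.3301i, -2, 0.5000-4.3301i, 2.5000-6.0622i, -4, 2.5000+6.0622i]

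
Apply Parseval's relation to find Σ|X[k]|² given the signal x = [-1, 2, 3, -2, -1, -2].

Parseval: Σ|x[n]|² = (1/N)Σ|X[k]|², so Σ|X[k]|² = N·Σ|x[n]|² = 6·23.0000

Σ|X[k]|² = N·Σ|x[n]|² = 6·23.0000 = 138.0000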